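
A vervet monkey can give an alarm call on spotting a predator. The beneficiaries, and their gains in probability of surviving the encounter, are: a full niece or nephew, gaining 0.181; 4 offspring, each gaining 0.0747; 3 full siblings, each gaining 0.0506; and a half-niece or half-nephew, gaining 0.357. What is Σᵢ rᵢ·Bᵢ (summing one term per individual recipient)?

r to a full niece or nephew = 1/4 (full aunt/uncle↔niece/nephew: two paths of length 3 through the shared grandparent pair: r = 2·(1/2)^3 = 1/4).
r to an offspring = 0.5 (one parent–offspring link: r = (1/2)^1 = 1/2).
r to a full sibling = 0.5 (full sibs share both parents — two paths of length 2: r = 2·(1/2)^2 = 1/2).
r to a half-niece or half-nephew = 1/8 (half-aunt/uncle↔niece/nephew: one path of length 3: r = (1/2)^3 = 1/8).
Summing one r·B term per recipient: 1·0.25·0.181 + 4·0.5·0.0747 + 3·0.5·0.0506 + 1·0.125·0.357 = 0.315175.

0.315175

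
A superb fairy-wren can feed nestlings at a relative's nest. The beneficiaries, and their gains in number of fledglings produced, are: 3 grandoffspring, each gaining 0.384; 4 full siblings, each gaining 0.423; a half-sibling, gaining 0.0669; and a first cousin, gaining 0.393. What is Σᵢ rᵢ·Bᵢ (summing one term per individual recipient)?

1.19985

r to a grandoffspring = 1/4 (two parent–offspring links: r = (1/2)^2 = 1/4).
r to a full sibling = 1/2 (full sibs share both parents — two paths of length 2: r = 2·(1/2)^2 = 1/2).
r to a half-sibling = 1/4 (half-sibs share one parent — one path of length 2: r = (1/2)^2 = 1/4).
r to a first cousin = 1/8 (first cousins share one grandparent pair — two paths of length 4: r = 2·(1/2)^4 = 1/8).
Summing one r·B term per recipient: 3·0.25·0.384 + 4·0.5·0.423 + 1·0.25·0.0669 + 1·0.125·0.393 = 1.19985.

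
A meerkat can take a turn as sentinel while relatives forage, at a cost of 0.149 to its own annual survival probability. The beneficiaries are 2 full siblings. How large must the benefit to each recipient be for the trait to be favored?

r to a full sibling = 0.5 (full sibs share both parents — two paths of length 2: r = 2·(1/2)^2 = 1/2).
Hamilton's rule with n recipients of equal r: n·r·B > C, so B > C/(n·r) = 0.149/(2·0.5) = 0.149.

0.149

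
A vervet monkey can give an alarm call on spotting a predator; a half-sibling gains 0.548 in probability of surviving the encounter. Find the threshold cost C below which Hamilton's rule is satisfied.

r to a half-sibling = 0.25 (half-sibs share one parent — one path of length 2: r = (1/2)^2 = 1/4).
Hamilton's rule: n·r·B > C, so the trait is favored while C < n·r·B = 1·0.25·0.548 = 0.137.

0.137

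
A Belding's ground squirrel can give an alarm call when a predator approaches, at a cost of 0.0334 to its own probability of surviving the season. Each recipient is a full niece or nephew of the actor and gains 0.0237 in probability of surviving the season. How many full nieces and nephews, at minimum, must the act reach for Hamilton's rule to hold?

6

r to a full niece or nephew = 0.25 (full aunt/uncle↔niece/nephew: two paths of length 3 through the shared grandparent pair: r = 2·(1/2)^3 = 1/4).
Hamilton's rule: n·r·B > C  ⇒  n > C/(r·B) = 0.0334/(0.25·0.0237) = 5.637.
The smallest integer exceeding 5.637 is 6.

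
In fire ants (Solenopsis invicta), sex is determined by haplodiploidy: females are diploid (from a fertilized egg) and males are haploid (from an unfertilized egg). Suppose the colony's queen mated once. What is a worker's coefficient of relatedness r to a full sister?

0.75

Haplodiploid full sisters inherit their father's entire haploid genome identically (contributing 1/2) and on average half of their mother's contribution (1/2 · 1/2 = 1/4); r = 1/2 + 1/4 = 3/4.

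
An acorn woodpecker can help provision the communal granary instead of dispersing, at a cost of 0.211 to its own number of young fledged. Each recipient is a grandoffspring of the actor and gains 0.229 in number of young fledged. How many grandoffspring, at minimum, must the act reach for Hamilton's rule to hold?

4

r to a grandoffspring = 0.25 (two parent–offspring links: r = (1/2)^2 = 1/4).
Hamilton's rule: n·r·B > C  ⇒  n > C/(r·B) = 0.211/(0.25·0.229) = 3.686.
The smallest integer exceeding 3.686 is 4.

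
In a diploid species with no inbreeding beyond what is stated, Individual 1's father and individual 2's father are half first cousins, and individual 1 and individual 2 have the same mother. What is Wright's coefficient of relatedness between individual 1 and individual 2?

Independent pedigree routes through distinct common ancestors add.
Individual 1 and individual 2 are related in two ways: half second cousins through their fathers (r = 1/64) and half-sibs through their shared mother (r = 1/4).
r = 1/64 + 1/4 = 0.265625.

0.265625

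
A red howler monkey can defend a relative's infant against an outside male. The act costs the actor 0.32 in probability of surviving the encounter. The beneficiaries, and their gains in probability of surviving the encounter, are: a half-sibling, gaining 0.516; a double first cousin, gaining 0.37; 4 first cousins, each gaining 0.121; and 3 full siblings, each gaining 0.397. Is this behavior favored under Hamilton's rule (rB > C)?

Yes

Hamilton's rule: the trait is favored when the sum of r·B over every recipient exceeds the actor's cost C.
r to a half-sibling = 1/4 (half-sibs share one parent — one path of length 2: r = (1/2)^2 = 1/4).
r to a double first cousin = 1/4 (double first cousins share both grandparent pairs — four paths of length 4: r = 4·(1/2)^4 = 1/4).
r to a first cousin = 0.125 (first cousins share one grandparent pair — two paths of length 4: r = 2·(1/2)^4 = 1/8).
r to a full sibling = 1/2 (full sibs share both parents — two paths of length 2: r = 2·(1/2)^2 = 1/2).
Summing one r·B term per recipient: 1·0.25·0.516 + 1·0.25·0.37 + 4·0.125·0.121 + 3·0.5·0.397 = 0.8775.
0.8775 > 0.32: the indirect benefit exceeds the cost.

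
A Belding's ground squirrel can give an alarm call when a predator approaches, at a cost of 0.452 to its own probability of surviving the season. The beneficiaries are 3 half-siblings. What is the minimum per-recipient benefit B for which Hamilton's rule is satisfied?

r to a half-sibling = 1/4 (half-sibs share one parent — one path of length 2: r = (1/2)^2 = 1/4).
Hamilton's rule with n recipients of equal r: n·r·B > C, so B > C/(n·r) = 0.452/(3·0.25) = 0.6027.

0.6027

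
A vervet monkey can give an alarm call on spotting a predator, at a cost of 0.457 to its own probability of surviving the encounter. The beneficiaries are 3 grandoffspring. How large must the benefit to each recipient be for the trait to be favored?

r to a grandoffspring = 1/4 (two parent–offspring links: r = (1/2)^2 = 1/4).
Hamilton's rule with n recipients of equal r: n·r·B > C, so B > C/(n·r) = 0.457/(3·0.25) = 0.6093.

0.6093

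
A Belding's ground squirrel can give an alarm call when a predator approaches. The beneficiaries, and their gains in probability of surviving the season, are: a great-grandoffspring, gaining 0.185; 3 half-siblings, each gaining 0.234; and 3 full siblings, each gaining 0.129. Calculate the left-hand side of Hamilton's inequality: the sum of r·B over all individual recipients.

r to a great-grandoffspring = 1/8 (three parent–offspring links: r = (1/2)^3 = 1/8).
r to a half-sibling = 1/4 (half-sibs share one parent — one path of length 2: r = (1/2)^2 = 1/4).
r to a full sibling = 1/2 (full sibs share both parents — two paths of length 2: r = 2·(1/2)^2 = 1/2).
Summing one r·B term per recipient: 1·0.125·0.185 + 3·0.25·0.234 + 3·0.5·0.129 = 0.392125.

0.392125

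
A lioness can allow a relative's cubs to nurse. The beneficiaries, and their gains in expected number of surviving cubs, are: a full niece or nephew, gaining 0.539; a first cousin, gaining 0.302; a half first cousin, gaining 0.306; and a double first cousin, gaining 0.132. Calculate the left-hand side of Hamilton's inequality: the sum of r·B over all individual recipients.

r to a full niece or nephew = 1/4 (full aunt/uncle↔niece/nephew: two paths of length 3 through the shared grandparent pair: r = 2·(1/2)^3 = 1/4).
r to a first cousin = 0.125 (first cousins share one grandparent pair — two paths of length 4: r = 2·(1/2)^4 = 1/8).
r to a half first cousin = 1/16 (half first cousins share one grandparent — one path of length 4: r = (1/2)^4 = 1/16).
r to a double first cousin = 0.25 (double first cousins share both grandparent pairs — four paths of length 4: r = 4·(1/2)^4 = 1/4).
Summing one r·B term per recipient: 1·0.25·0.539 + 1·0.125·0.302 + 1·0.0625·0.306 + 1·0.25·0.132 = 0.224625.

0.224625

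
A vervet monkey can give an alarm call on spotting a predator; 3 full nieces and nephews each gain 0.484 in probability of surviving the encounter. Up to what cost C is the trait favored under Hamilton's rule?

0.363

r to a full niece or nephew = 0.25 (full aunt/uncle↔niece/nephew: two paths of length 3 through the shared grandparent pair: r = 2·(1/2)^3 = 1/4).
Hamilton's rule: n·r·B > C, so the trait is favored while C < n·r·B = 3·0.25·0.484 = 0.363.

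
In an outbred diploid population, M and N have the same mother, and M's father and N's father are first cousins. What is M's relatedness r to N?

0.28125

Independent pedigree routes through distinct common ancestors add.
M and N are related in two ways: half-sibs through their shared mother (r = 1/4) and second cousins through their fathers (r = 1/32).
r = 1/4 + 1/32 = 0.28125.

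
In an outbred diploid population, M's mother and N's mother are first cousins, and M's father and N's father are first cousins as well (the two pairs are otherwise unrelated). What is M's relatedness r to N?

0.0625

Independent pedigree routes through distinct common ancestors add.
M and N are related in two ways: second cousins through their mothers (r = 1/32) and second cousins through their fathers (r = 1/32).
r = 1/32 + 1/32 = 0.0625.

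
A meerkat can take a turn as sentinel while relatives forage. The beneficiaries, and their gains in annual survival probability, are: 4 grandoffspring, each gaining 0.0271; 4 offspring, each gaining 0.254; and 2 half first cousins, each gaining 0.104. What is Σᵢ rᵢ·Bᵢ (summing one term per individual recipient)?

r to a grandoffspring = 1/4 (two parent–offspring links: r = (1/2)^2 = 1/4).
r to an offspring = 1/2 (one parent–offspring link: r = (1/2)^1 = 1/2).
r to a half first cousin = 1/16 (half first cousins share one grandparent — one path of length 4: r = (1/2)^4 = 1/16).
Summing one r·B term per recipient: 4·0.25·0.0271 + 4·0.5·0.254 + 2·0.0625·0.104 = 0.5481.

0.5481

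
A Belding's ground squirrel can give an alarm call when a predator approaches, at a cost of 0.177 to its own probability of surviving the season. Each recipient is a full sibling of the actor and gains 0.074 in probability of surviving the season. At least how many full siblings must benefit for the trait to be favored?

5

r to a full sibling = 0.5 (full sibs share both parents — two paths of length 2: r = 2·(1/2)^2 = 1/2).
Hamilton's rule: n·r·B > C  ⇒  n > C/(r·B) = 0.177/(0.5·0.074) = 4.784.
The smallest integer exceeding 4.784 is 5.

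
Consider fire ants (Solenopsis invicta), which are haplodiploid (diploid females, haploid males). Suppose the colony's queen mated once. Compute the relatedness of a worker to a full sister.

0.75

Haplodiploid full sisters inherit their father's entire haploid genome identically (contributing 1/2) and on average half of their mother's contribution (1/2 · 1/2 = 1/4); r = 1/2 + 1/4 = 3/4.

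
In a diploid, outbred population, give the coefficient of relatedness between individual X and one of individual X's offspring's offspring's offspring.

Each parent–offspring link contributes a factor of 1/2, and independent paths through distinct common ancestors add.
Three parent–offspring links: r = (1/2)^3 = 1/8.

0.125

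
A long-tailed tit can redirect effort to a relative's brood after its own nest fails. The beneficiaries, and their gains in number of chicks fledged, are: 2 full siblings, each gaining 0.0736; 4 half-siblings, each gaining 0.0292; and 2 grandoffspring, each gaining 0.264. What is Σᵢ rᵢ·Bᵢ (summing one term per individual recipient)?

r to a full sibling = 0.5 (full sibs share both parents — two paths of length 2: r = 2·(1/2)^2 = 1/2).
r to a half-sibling = 0.25 (half-sibs share one parent — one path of length 2: r = (1/2)^2 = 1/4).
r to a grandoffspring = 0.25 (two parent–offspring links: r = (1/2)^2 = 1/4).
Summing one r·B term per recipient: 2·0.5·0.0736 + 4·0.25·0.0292 + 2·0.25·0.264 = 0.2348.

0.2348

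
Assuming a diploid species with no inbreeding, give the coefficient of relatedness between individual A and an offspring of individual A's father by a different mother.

0.25

Each parent–offspring link contributes a factor of 1/2, and independent paths through distinct common ancestors add.
Half-sibs share one parent — one path of length 2: r = (1/2)^2 = 1/4.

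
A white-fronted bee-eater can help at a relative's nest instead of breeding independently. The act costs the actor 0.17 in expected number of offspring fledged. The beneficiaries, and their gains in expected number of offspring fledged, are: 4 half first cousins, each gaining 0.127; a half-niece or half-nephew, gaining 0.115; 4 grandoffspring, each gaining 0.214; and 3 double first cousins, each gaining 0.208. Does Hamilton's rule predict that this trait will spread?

Hamilton's rule: the trait is favored when the sum of r·B over every recipient exceeds the actor's cost C.
r to a half first cousin = 0.0625 (half first cousins share one grandparent — one path of length 4: r = (1/2)^4 = 1/16).
r to a half-niece or half-nephew = 1/8 (half-aunt/uncle↔niece/nephew: one path of length 3: r = (1/2)^3 = 1/8).
r to a grandoffspring = 0.25 (two parent–offspring links: r = (1/2)^2 = 1/4).
r to a double first cousin = 1/4 (double first cousins share both grandparent pairs — four paths of length 4: r = 4·(1/2)^4 = 1/4).
Summing one r·B term per recipient: 4·0.0625·0.127 + 1·0.125·0.115 + 4·0.25·0.214 + 3·0.25·0.208 = 0.416125.
0.416125 > 0.17: the indirect benefit exceeds the cost.

Yes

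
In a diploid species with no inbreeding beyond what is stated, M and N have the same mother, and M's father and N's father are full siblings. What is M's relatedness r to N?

0.375

Independent pedigree routes through distinct common ancestors add.
M and N are related in two ways: half-sibs through their shared mother (r = 1/4) and first cousins through their fathers (r = 1/8).
r = 1/4 + 1/8 = 3/8 = 0.375.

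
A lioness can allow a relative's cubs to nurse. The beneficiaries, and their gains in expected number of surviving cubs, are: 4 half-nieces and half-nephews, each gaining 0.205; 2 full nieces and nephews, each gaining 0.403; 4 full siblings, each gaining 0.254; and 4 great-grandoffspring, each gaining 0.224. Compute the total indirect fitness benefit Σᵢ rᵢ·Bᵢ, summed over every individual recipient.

0.924

r to a half-niece or half-nephew = 0.125 (half-aunt/uncle↔niece/nephew: one path of length 3: r = (1/2)^3 = 1/8).
r to a full niece or nephew = 0.25 (full aunt/uncle↔niece/nephew: two paths of length 3 through the shared grandparent pair: r = 2·(1/2)^3 = 1/4).
r to a full sibling = 1/2 (full sibs share both parents — two paths of length 2: r = 2·(1/2)^2 = 1/2).
r to a great-grandoffspring = 0.125 (three parent–offspring links: r = (1/2)^3 = 1/8).
Summing one r·B term per recipient: 4·0.125·0.205 + 2·0.25·0.403 + 4·0.5·0.254 + 4·0.125·0.224 = 0.924.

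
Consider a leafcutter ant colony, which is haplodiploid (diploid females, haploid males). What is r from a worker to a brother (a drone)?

Her haploid brother carries none of their father's genes and a random half of their mother's genome; that half matches the maternal half of her own genome with probability 1/2: r = 1/2 · 1/2 = 1/4.

0.25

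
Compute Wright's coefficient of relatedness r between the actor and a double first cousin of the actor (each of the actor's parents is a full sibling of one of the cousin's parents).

0.25

Each parent–offspring link contributes a factor of 1/2, and independent paths through distinct common ancestors add.
Double first cousins share both grandparent pairs — four paths of length 4: r = 4·(1/2)^4 = 1/4.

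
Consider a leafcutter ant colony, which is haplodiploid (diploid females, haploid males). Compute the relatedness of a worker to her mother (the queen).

0.5

One meiotic link between diploid queen and diploid daughter: r = 1/2.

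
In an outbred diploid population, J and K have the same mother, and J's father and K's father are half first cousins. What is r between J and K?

Independent pedigree routes through distinct common ancestors add.
J and K are related in two ways: half-sibs through their shared mother (r = 1/4) and half second cousins through their fathers (r = 1/64).
r = 1/4 + 1/64 = 0.265625.

0.265625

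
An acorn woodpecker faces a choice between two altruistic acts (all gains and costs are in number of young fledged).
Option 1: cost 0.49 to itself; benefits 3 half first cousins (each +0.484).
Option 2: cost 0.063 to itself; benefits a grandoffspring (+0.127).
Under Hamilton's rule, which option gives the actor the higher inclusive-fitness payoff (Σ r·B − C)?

Option 2

Option 1: r to a half first cousin = 0.0625.
Option 1: Σ r·B − C = (3·0.0625·0.484) − 0.49 = -0.39925.
Option 2: r to a grandoffspring = 0.25.
Option 2: Σ r·B − C = (1·0.25·0.127) − 0.063 = -0.03125.
Option 2 has the higher net inclusive-fitness payoff.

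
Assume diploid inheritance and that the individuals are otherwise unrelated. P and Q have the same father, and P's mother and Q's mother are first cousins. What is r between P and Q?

0.28125

With two independent routes of shared ancestry, r is the sum of the two contributions.
P and Q are related in two ways: half-sibs through their shared father (r = 1/4) and second cousins through their mothers (r = 1/32).
r = 1/4 + 1/32 = 0.28125.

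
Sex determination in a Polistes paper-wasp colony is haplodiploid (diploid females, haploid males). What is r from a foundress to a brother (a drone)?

Her haploid brother carries none of their father's genes and a random half of their mother's genome; that half matches the maternal half of her own genome with probability 1/2: r = 1/2 · 1/2 = 1/4.

0.25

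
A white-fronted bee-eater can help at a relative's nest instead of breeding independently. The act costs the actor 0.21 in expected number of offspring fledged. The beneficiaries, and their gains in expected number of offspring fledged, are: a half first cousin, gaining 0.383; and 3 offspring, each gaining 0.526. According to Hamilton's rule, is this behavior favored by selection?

Yes

Hamilton's rule: the trait is favored when the sum of r·B over every recipient exceeds the actor's cost C.
r to a half first cousin = 0.0625 (half first cousins share one grandparent — one path of length 4: r = (1/2)^4 = 1/16).
r to an offspring = 1/2 (one parent–offspring link: r = (1/2)^1 = 1/2).
Summing one r·B term per recipient: 1·0.0625·0.383 + 3·0.5·0.526 = 0.8129375.
0.8129375 > 0.21: the indirect benefit exceeds the cost.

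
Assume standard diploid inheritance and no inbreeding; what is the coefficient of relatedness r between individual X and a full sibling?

Full sibs share both parents — two paths of length 2: r = 2·(1/2)^2 = 1/2.

0.5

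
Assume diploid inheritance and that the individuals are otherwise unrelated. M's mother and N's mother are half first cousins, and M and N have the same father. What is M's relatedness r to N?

0.265625

Independent pedigree routes through distinct common ancestors add.
M and N are related in two ways: half second cousins through their mothers (r = 1/64) and half-sibs through their shared father (r = 1/4).
r = 1/64 + 1/4 = 0.265625.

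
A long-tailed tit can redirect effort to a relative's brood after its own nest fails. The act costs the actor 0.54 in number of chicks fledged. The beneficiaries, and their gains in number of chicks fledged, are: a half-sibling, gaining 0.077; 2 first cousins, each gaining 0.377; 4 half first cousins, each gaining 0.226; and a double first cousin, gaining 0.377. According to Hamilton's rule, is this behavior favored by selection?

No

Hamilton's rule: the trait is favored when the sum of r·B over every recipient exceeds the actor's cost C.
r to a half-sibling = 1/4 (half-sibs share one parent — one path of length 2: r = (1/2)^2 = 1/4).
r to a first cousin = 1/8 (first cousins share one grandparent pair — two paths of length 4: r = 2·(1/2)^4 = 1/8).
r to a half first cousin = 1/16 (half first cousins share one grandparent — one path of length 4: r = (1/2)^4 = 1/16).
r to a double first cousin = 0.25 (double first cousins share both grandparent pairs — four paths of length 4: r = 4·(1/2)^4 = 1/4).
Summing one r·B term per recipient: 1·0.25·0.077 + 2·0.125·0.377 + 4·0.0625·0.226 + 1·0.25·0.377 = 0.26425.
0.26425 < 0.54: the indirect benefit is less than the cost.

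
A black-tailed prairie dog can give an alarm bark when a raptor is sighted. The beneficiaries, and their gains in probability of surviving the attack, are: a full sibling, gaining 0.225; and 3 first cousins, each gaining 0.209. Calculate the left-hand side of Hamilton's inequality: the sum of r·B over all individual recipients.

0.190875

r to a full sibling = 1/2 (full sibs share both parents — two paths of length 2: r = 2·(1/2)^2 = 1/2).
r to a first cousin = 1/8 (first cousins share one grandparent pair — two paths of length 4: r = 2·(1/2)^4 = 1/8).
Summing one r·B term per recipient: 1·0.5·0.225 + 3·0.125·0.209 = 0.190875.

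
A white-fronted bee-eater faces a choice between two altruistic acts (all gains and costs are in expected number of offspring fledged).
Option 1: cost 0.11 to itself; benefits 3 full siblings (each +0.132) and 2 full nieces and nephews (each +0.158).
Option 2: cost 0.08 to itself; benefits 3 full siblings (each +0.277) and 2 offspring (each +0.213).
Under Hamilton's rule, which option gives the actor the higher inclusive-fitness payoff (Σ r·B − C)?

Option 2

Option 1: r to a full sibling = 0.5.
Option 1: r to a full niece or nephew = 0.25.
Option 1: Σ r·B − C = (3·0.5·0.132 + 2·0.25·0.158) − 0.11 = 0.167.
Option 2: r to a full sibling = 0.5.
Option 2: r to an offspring = 0.5.
Option 2: Σ r·B − C = (3·0.5·0.277 + 2·0.5·0.213) − 0.08 = 0.5485.
Option 2 has the higher net inclusive-fitness payoff.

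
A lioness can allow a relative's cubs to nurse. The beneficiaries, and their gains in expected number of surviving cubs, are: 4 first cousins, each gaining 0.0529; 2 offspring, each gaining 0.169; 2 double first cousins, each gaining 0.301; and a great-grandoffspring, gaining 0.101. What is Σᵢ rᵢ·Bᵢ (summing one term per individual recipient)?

r to a first cousin = 0.125 (first cousins share one grandparent pair — two paths of length 4: r = 2·(1/2)^4 = 1/8).
r to an offspring = 1/2 (one parent–offspring link: r = (1/2)^1 = 1/2).
r to a double first cousin = 0.25 (double first cousins share both grandparent pairs — four paths of length 4: r = 4·(1/2)^4 = 1/4).
r to a great-grandoffspring = 0.125 (three parent–offspring links: r = (1/2)^3 = 1/8).
Summing one r·B term per recipient: 4·0.125·0.0529 + 2·0.5·0.169 + 2·0.25·0.301 + 1·0.125·0.101 = 0.358575.

0.358575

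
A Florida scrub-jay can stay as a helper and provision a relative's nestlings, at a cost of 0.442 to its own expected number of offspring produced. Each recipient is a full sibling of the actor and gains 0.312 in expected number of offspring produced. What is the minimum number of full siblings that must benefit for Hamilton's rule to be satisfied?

3

r to a full sibling = 1/2 (full sibs share both parents — two paths of length 2: r = 2·(1/2)^2 = 1/2).
Hamilton's rule: n·r·B > C  ⇒  n > C/(r·B) = 0.442/(0.5·0.312) = 2.833.
The smallest integer exceeding 2.833 is 3.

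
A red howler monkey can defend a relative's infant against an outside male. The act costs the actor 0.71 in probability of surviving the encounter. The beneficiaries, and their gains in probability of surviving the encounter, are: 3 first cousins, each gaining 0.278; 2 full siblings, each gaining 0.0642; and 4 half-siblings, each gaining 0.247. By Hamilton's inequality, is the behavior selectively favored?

No

Hamilton's rule: the trait is favored when the sum of r·B over every recipient exceeds the actor's cost C.
r to a first cousin = 0.125 (first cousins share one grandparent pair — two paths of length 4: r = 2·(1/2)^4 = 1/8).
r to a full sibling = 0.5 (full sibs share both parents — two paths of length 2: r = 2·(1/2)^2 = 1/2).
r to a half-sibling = 1/4 (half-sibs share one parent — one path of length 2: r = (1/2)^2 = 1/4).
Summing one r·B term per recipient: 3·0.125·0.278 + 2·0.5·0.0642 + 4·0.25·0.247 = 0.41545.
0.41545 < 0.71: the indirect benefit is less than the cost.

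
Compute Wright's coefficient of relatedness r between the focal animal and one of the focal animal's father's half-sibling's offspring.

0.0625

Each parent–offspring link contributes a factor of 1/2, and independent paths through distinct common ancestors add.
Half first cousins share one grandparent — one path of length 4: r = (1/2)^4 = 1/16.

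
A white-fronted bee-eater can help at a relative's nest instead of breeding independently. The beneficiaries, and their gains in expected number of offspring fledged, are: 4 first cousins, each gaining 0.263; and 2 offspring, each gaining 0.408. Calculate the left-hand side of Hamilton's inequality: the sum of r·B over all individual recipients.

r to a first cousin = 0.125 (first cousins share one grandparent pair — two paths of length 4: r = 2·(1/2)^4 = 1/8).
r to an offspring = 1/2 (one parent–offspring link: r = (1/2)^1 = 1/2).
Summing one r·B term per recipient: 4·0.125·0.263 + 2·0.5·0.408 = 0.5395.

0.5395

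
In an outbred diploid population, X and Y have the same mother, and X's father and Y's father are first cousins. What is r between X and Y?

Relatedness sums over independent paths through distinct common ancestors.
X and Y are related in two ways: half-sibs through their shared mother (r = 1/4) and second cousins through their fathers (r = 1/32).
r = 1/4 + 1/32 = 9/32 = 0.28125.

0.28125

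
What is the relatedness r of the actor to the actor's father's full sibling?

Each parent–offspring link contributes a factor of 1/2, and independent paths through distinct common ancestors add.
Full aunt/uncle↔niece/nephew: two paths of length 3 through the shared grandparent pair: r = 2·(1/2)^3 = 1/4.

0.25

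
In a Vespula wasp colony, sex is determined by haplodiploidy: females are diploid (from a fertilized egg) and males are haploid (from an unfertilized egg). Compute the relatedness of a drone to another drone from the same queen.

Haploid brothers each carry a random half of the queen's diploid genome, so on average they share half: r = 1/2.

0.5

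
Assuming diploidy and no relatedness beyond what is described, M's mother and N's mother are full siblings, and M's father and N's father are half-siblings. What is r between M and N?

0.1875

Wright's path rule: contributions from independent ancestry routes add.
M and N are related in two ways: first cousins through their mothers (r = 1/8) and half first cousins through their fathers (r = 1/16).
r = 1/8 + 1/16 = 3/16 = 0.1875.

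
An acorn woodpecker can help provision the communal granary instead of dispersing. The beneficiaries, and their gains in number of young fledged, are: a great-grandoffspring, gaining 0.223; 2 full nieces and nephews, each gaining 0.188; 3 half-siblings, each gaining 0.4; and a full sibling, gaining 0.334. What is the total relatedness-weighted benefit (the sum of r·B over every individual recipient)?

0.588875

r to a great-grandoffspring = 0.125 (three parent–offspring links: r = (1/2)^3 = 1/8).
r to a full niece or nephew = 1/4 (full aunt/uncle↔niece/nephew: two paths of length 3 through the shared grandparent pair: r = 2·(1/2)^3 = 1/4).
r to a half-sibling = 0.25 (half-sibs share one parent — one path of length 2: r = (1/2)^2 = 1/4).
r to a full sibling = 0.5 (full sibs share both parents — two paths of length 2: r = 2·(1/2)^2 = 1/2).
Summing one r·B term per recipient: 1·0.125·0.223 + 2·0.25·0.188 + 3·0.25·0.4 + 1·0.5·0.334 = 0.588875.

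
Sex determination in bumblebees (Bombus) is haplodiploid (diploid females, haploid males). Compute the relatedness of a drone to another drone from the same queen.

Haploid brothers each carry a random half of the queen's diploid genome, so on average they share half: r = 1/2.

0.5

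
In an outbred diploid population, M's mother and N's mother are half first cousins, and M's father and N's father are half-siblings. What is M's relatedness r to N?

Relatedness sums over independent paths through distinct common ancestors.
M and N are related in two ways: half second cousins through their mothers (r = 1/64) and half first cousins through their fathers (r = 1/16).
r = 1/64 + 1/16 = 5/64 = 0.078125.

0.078125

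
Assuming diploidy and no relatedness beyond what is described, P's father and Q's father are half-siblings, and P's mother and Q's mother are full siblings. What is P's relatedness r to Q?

Independent pedigree routes through distinct common ancestors add.
P and Q are related in two ways: half first cousins through their fathers (r = 1/16) and first cousins through their mothers (r = 1/8).
r = 1/16 + 1/8 = 3/16 = 0.1875.

0.1875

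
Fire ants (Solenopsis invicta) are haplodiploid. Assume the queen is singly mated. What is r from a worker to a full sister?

0.75

Haplodiploid full sisters inherit their father's entire haploid genome identically (contributing 1/2) and on average half of their mother's contribution (1/2 · 1/2 = 1/4); r = 1/2 + 1/4 = 3/4.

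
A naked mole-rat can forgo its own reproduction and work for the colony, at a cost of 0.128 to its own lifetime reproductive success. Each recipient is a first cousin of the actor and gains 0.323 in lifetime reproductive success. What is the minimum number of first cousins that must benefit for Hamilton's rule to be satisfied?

r to a first cousin = 0.125 (first cousins share one grandparent pair — two paths of length 4: r = 2·(1/2)^4 = 1/8).
Hamilton's rule: n·r·B > C  ⇒  n > C/(r·B) = 0.128/(0.125·0.323) = 3.17.
The smallest integer exceeding 3.17 is 4.

4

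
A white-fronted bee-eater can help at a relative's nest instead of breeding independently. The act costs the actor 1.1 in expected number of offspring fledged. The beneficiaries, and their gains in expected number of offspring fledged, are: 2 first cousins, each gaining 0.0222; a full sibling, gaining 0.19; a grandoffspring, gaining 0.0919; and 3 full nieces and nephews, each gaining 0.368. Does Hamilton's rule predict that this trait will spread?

Hamilton's rule: the trait is favored when the sum of r·B over every recipient exceeds the actor's cost C.
r to a first cousin = 0.125 (first cousins share one grandparent pair — two paths of length 4: r = 2·(1/2)^4 = 1/8).
r to a full sibling = 1/2 (full sibs share both parents — two paths of length 2: r = 2·(1/2)^2 = 1/2).
r to a grandoffspring = 1/4 (two parent–offspring links: r = (1/2)^2 = 1/4).
r to a full niece or nephew = 0.25 (full aunt/uncle↔niece/nephew: two paths of length 3 through the shared grandparent pair: r = 2·(1/2)^3 = 1/4).
Summing one r·B term per recipient: 2·0.125·0.0222 + 1·0.5·0.19 + 1·0.25·0.0919 + 3·0.25·0.368 = 0.399525.
0.399525 < 1.1: the indirect benefit is less than the cost.

No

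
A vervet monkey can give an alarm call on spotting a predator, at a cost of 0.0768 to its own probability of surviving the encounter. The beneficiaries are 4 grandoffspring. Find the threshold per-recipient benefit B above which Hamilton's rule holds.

r to a grandoffspring = 1/4 (two parent–offspring links: r = (1/2)^2 = 1/4).
Hamilton's rule with n recipients of equal r: n·r·B > C, so B > C/(n·r) = 0.0768/(4·0.25) = 0.0768.

0.0768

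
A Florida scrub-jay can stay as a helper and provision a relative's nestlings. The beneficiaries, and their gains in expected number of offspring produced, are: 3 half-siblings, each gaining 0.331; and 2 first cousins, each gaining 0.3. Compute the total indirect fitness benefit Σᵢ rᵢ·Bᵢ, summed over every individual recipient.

r to a half-sibling = 0.25 (half-sibs share one parent — one path of length 2: r = (1/2)^2 = 1/4).
r to a first cousin = 0.125 (first cousins share one grandparent pair — two paths of length 4: r = 2·(1/2)^4 = 1/8).
Summing one r·B term per recipient: 3·0.25·0.331 + 2·0.125·0.3 = 0.32325.

0.32325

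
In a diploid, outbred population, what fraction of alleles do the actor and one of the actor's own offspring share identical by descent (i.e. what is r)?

Each parent–offspring link contributes a factor of 1/2, and independent paths through distinct common ancestors add.
One parent–offspring link: r = (1/2)^1 = 1/2.

0.5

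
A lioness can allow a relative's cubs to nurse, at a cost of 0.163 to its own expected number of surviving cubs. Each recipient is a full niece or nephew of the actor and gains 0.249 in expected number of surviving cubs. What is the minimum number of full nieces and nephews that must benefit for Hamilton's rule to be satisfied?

3

r to a full niece or nephew = 1/4 (full aunt/uncle↔niece/nephew: two paths of length 3 through the shared grandparent pair: r = 2·(1/2)^3 = 1/4).
Hamilton's rule: n·r·B > C  ⇒  n > C/(r·B) = 0.163/(0.25·0.249) = 2.618.
The smallest integer exceeding 2.618 is 3.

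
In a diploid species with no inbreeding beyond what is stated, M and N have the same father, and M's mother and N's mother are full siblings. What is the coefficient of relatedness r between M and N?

0.375

Relatedness sums over independent paths through distinct common ancestors.
M and N are related in two ways: half-sibs through their shared father (r = 1/4) and first cousins through their mothers (r = 1/8).
r = 1/4 + 1/8 = 3/8 = 0.375.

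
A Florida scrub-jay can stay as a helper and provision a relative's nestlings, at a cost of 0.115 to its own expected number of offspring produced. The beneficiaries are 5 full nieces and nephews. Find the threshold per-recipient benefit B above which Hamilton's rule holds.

r to a full niece or nephew = 0.25 (full aunt/uncle↔niece/nephew: two paths of length 3 through the shared grandparent pair: r = 2·(1/2)^3 = 1/4).
Hamilton's rule with n recipients of equal r: n·r·B > C, so B > C/(n·r) = 0.115/(5·0.25) = 0.092.

0.092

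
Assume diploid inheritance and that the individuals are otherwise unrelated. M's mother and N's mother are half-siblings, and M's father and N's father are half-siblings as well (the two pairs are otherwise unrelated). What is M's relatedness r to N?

0.125

With two independent routes of shared ancestry, r is the sum of the two contributions.
M and N are related in two ways: half first cousins through their mothers (r = 1/16) and half first cousins through their fathers (r = 1/16).
r = 1/16 + 1/16 = 1/8 = 0.125.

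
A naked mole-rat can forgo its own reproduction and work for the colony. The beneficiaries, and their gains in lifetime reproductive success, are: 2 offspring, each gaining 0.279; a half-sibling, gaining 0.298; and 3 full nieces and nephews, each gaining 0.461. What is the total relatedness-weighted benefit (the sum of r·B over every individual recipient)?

0.69925

r to an offspring = 1/2 (one parent–offspring link: r = (1/2)^1 = 1/2).
r to a half-sibling = 1/4 (half-sibs share one parent — one path of length 2: r = (1/2)^2 = 1/4).
r to a full niece or nephew = 1/4 (full aunt/uncle↔niece/nephew: two paths of length 3 through the shared grandparent pair: r = 2·(1/2)^3 = 1/4).
Summing one r·B term per recipient: 2·0.5·0.279 + 1·0.25·0.298 + 3·0.25·0.461 = 0.69925.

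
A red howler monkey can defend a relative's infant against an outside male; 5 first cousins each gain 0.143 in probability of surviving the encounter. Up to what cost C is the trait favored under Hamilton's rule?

r to a first cousin = 1/8 (first cousins share one grandparent pair — two paths of length 4: r = 2·(1/2)^4 = 1/8).
Hamilton's rule: n·r·B > C, so the trait is favored while C < n·r·B = 5·0.125·0.143 = 0.089375.

0.089375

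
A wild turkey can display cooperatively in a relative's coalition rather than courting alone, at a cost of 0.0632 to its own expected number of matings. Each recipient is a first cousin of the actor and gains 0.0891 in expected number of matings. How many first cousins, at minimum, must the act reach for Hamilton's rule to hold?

r to a first cousin = 0.125 (first cousins share one grandparent pair — two paths of length 4: r = 2·(1/2)^4 = 1/8).
Hamilton's rule: n·r·B > C  ⇒  n > C/(r·B) = 0.0632/(0.125·0.0891) = 5.675.
The smallest integer exceeding 5.675 is 6.

6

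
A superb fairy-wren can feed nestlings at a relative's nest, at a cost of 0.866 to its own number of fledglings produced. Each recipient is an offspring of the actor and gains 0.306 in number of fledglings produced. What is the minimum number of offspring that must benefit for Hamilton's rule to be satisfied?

6

r to an offspring = 0.5 (one parent–offspring link: r = (1/2)^1 = 1/2).
Hamilton's rule: n·r·B > C  ⇒  n > C/(r·B) = 0.866/(0.5·0.306) = 5.66.
The smallest integer exceeding 5.66 is 6.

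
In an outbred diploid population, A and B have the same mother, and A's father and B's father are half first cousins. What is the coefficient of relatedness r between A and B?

Wright's path rule: contributions from independent ancestry routes add.
A and B are related in two ways: half-sibs through their shared mother (r = 1/4) and half second cousins through their fathers (r = 1/64).
r = 1/4 + 1/64 = 0.265625.

0.265625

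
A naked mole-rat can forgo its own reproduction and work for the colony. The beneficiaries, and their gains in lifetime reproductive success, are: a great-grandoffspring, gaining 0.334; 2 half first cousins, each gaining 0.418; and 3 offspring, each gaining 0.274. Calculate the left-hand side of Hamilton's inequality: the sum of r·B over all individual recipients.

0.505

r to a great-grandoffspring = 0.125 (three parent–offspring links: r = (1/2)^3 = 1/8).
r to a half first cousin = 1/16 (half first cousins share one grandparent — one path of length 4: r = (1/2)^4 = 1/16).
r to an offspring = 1/2 (one parent–offspring link: r = (1/2)^1 = 1/2).
Summing one r·B term per recipient: 1·0.125·0.334 + 2·0.0625·0.418 + 3·0.5·0.274 = 0.505.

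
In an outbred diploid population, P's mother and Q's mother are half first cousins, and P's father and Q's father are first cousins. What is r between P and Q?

With two independent routes of shared ancestry, r is the sum of the two contributions.
P and Q are related in two ways: half second cousins through their mothers (r = 1/64) and second cousins through their fathers (r = 1/32).
r = 1/64 + 1/32 = 3/64 = 0.046875.

0.046875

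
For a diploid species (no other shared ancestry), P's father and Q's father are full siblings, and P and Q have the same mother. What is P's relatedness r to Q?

With two independent routes of shared ancestry, r is the sum of the two contributions.
P and Q are related in two ways: first cousins through their fathers (r = 1/8) and half-sibs through their shared mother (r = 1/4).
r = 1/8 + 1/4 = 0.375.

0.375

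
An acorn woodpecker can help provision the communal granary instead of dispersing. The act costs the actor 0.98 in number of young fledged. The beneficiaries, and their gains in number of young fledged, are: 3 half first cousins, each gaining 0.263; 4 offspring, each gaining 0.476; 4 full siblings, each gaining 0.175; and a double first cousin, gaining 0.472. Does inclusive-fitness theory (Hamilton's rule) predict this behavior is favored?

Yes

Hamilton's rule: the trait is favored when the sum of r·B over every recipient exceeds the actor's cost C.
r to a half first cousin = 0.0625 (half first cousins share one grandparent — one path of length 4: r = (1/2)^4 = 1/16).
r to an offspring = 0.5 (one parent–offspring link: r = (1/2)^1 = 1/2).
r to a full sibling = 1/2 (full sibs share both parents — two paths of length 2: r = 2·(1/2)^2 = 1/2).
r to a double first cousin = 0.25 (double first cousins share both grandparent pairs — four paths of length 4: r = 4·(1/2)^4 = 1/4).
Summing one r·B term per recipient: 3·0.0625·0.263 + 4·0.5·0.476 + 4·0.5·0.175 + 1·0.25·0.472 = 1.4693125.
1.4693125 > 0.98: the indirect benefit exceeds the cost.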